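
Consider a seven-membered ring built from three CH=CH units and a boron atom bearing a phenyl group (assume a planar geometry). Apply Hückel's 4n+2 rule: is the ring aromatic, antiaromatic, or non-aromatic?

Aromatic

The p orbitals form a continuous loop: every atom in a ring double bond is sp² and brings one electron to the p orbital; the boron has an empty p orbital. The ring is fully conjugated.
Adding the contributions, 3 × 2 = 6 from the double-bond units + 0 from the B(phenyl) atom = 6.
With 6 π electrons (n = 1), the Hückel 4n+2 condition holds.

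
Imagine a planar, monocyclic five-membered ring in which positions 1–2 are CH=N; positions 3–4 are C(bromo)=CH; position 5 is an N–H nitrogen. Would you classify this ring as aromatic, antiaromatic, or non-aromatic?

Aromatic

The p orbitals form a continuous loop: the double-bond atoms are sp², each contributing one p electron; each =N– nitrogen is pyridine-type (lone pair in the sp² plane, one electron in the p orbital); the pyrrole-type nitrogen donates its lone pair from the p orbital. The ring is fully conjugated.
π-electron count: 2 × 2 = 4 from the double-bond units + 2 from the NH atom = 6.
That gives a 4n+2 count (6, n = 1).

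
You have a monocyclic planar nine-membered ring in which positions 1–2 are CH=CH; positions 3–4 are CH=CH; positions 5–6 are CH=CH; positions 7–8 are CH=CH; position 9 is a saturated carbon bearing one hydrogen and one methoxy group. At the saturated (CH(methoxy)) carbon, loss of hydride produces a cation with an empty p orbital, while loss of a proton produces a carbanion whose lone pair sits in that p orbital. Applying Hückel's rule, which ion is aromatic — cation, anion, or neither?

In both ions every ring atom is sp² and contributes a p orbital, so both rings are fully conjugated.
Cation: 4 × 2 + 0 = 8 π electrons → 4(2), antiaromatic.
Anion: 4 × 2 + 2 = 10 π electrons → 4(2)+2, aromatic.

The anion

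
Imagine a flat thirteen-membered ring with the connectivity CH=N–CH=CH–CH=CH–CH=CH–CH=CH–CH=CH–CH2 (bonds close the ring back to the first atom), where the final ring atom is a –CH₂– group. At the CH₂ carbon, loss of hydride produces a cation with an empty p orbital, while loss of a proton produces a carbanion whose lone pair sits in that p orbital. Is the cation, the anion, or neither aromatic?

The anion

In either ion the ring is fully conjugated: every atom, including the new sp² carbon, supplies a p orbital.
Cation: 6 × 2 + 0 = 12 π electrons → 4(3), antiaromatic.
Anion: 6 × 2 + 2 = 14 π electrons → 4(3)+2, aromatic.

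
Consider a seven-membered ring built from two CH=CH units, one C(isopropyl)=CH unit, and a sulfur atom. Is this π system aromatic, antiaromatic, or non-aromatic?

Antiaromatic

All ring atoms are sp² and supply a p orbital to the ring (each doubly-bonded ring atom is sp² with one p-orbital electron; the sulfur donates one lone pair from its p orbital); the conjugation is uninterrupted.
Adding the contributions, 3 × 2 = 6 from the double-bond units + 2 from the S atom = 8.
8 = 4(2); a planar, fully conjugated 4n system is antiaromatic.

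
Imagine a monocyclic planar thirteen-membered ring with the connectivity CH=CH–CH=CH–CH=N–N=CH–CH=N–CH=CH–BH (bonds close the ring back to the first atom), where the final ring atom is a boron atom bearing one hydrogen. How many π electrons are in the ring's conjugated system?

12

Every ring atom contributes a p orbital perpendicular to the ring (each doubly-bonded ring atom is sp² with one p-orbital electron; each =N– nitrogen is pyridine-type (lone pair in the sp² plane, one electron in the p orbital); the boron has an empty p orbital), so the π system is cyclic and fully conjugated.
Counting π electrons: 6 × 2 = 12 from the double-bond units + 0 from the BH atom = 12.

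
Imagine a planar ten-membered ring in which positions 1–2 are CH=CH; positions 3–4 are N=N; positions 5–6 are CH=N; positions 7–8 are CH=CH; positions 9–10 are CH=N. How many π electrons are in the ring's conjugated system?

Every ring atom contributes a p orbital perpendicular to the ring (every atom in a ring double bond is sp² and brings one electron to the p orbital; each sp² =N– keeps its lone pair in-plane and puts one electron into the π system), so the π system is cyclic and fully conjugated.
π-electron count: 5 × 2 = 10 from the 5 double-bond units.

10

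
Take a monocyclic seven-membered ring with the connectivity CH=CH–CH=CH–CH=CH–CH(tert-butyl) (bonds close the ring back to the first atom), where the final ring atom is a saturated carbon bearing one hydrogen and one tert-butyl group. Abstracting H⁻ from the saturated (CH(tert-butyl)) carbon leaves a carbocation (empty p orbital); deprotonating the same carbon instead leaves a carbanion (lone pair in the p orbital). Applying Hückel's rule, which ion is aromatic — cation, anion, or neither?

The cation

Once that carbon is sp², every ring atom has a p orbital and both ions are fully conjugated.
Cation: 3 × 2 + 0 = 6 π electrons → 4(1)+2, aromatic.
Anion: 3 × 2 + 2 = 8 π electrons → 4(2), antiaromatic.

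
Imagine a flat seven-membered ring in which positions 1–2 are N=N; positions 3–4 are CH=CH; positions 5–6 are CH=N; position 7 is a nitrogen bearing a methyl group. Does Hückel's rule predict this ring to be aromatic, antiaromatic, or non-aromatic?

Antiaromatic

The p orbitals form a continuous loop: the double-bond atoms are sp², each contributing one p electron; each =N– nitrogen is pyridine-type (lone pair in the sp² plane, one electron in the p orbital); the pyrrole-type nitrogen donates its lone pair from the p orbital. The ring is fully conjugated.
π-electron count: 3 × 2 = 6 from the double-bond units + 2 from the N(methyl) atom = 8.
A 4n π count (8, n = 2) in a planar conjugated ring means antiaromatic.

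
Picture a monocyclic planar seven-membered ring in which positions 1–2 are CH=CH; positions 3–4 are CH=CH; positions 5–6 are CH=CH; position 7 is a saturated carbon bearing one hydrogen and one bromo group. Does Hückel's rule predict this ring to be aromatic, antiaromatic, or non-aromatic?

At the CH(bromo) position, that saturated carbon is sp³ and has no p orbital in the ring π system; the ring's p-orbital overlap is broken there.
Hückel's rule only applies to fully conjugated rings, so this one is simply non-aromatic.

Non-aromatic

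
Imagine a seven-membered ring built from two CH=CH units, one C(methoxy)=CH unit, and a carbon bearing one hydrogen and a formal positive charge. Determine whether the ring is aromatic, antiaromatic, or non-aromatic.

All ring atoms are sp² and supply a p orbital to the ring (every atom in a ring double bond is sp² and brings one electron to the p orbital; the carbocation has an empty p orbital); the conjugation is uninterrupted.
Adding the contributions, 3 × 2 = 6 from the double-bond units + 0 from the CH(+) atom = 6.
That gives a 4n+2 count (6, n = 1).

Aromatic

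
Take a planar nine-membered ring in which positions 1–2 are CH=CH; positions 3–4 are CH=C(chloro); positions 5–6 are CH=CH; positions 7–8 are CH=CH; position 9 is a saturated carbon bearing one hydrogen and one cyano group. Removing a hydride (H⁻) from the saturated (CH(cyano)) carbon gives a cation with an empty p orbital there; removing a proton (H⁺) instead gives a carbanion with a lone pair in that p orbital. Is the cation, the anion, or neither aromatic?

The anion

Once that carbon is sp², every ring atom has a p orbital and both ions are fully conjugated.
Cation: 4 × 2 + 0 = 8 π electrons → 4(2), antiaromatic.
Anion: 4 × 2 + 2 = 10 π electrons → 4(2)+2, aromatic.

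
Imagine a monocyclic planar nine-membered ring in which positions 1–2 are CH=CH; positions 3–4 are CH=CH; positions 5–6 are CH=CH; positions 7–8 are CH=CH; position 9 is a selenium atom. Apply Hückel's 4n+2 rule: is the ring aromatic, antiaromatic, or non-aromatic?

Check conjugation: the double-bond atoms are sp², each contributing one p electron; the selenium donates one lone pair from its p orbital — every position has a p orbital, so the cyclic π system is continuous.
π-electron count: 4 × 2 = 8 from the double-bond units + 2 from the Se atom = 10.
That gives a 4n+2 count (10, n = 2).

Aromatic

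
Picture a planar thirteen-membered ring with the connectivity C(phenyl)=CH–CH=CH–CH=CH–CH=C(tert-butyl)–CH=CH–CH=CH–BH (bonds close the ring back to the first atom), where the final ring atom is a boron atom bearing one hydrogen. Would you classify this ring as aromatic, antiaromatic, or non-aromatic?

Check conjugation: every atom in a ring double bond is sp² and brings one electron to the p orbital; the boron has an empty p orbital — every position has a p orbital, so the cyclic π system is continuous.
π-electron count: 6 × 2 = 12 from the double-bond units + 0 from the BH atom = 12.
12 is a 4n count (n = 3), so the planar conjugated ring is antiaromatic.

Antiaromatic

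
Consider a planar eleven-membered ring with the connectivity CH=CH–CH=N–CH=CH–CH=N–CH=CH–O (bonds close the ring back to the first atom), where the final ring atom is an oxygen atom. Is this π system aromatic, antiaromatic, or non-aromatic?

Antiaromatic

Check conjugation: each doubly-bonded ring atom is sp² with one p-orbital electron; each =N– nitrogen is pyridine-type (lone pair in the sp² plane, one electron in the p orbital); the oxygen donates one lone pair from its p orbital — every position has a p orbital, so the cyclic π system is continuous.
Tallying contributions gives 5 × 2 = 10 from the double-bond units + 2 from the O atom = 12.
12 = 4(3); a planar, fully conjugated 4n system is antiaromatic.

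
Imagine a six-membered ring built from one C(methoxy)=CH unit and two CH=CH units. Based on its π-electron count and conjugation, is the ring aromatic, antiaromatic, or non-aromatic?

Aromatic

Check conjugation: each doubly-bonded ring atom is sp² with one p-orbital electron — every position has a p orbital, so the cyclic π system is continuous.
Tallying contributions gives 3 × 2 = 6 from the 3 double-bond units.
That gives a 4n+2 count (6, n = 1).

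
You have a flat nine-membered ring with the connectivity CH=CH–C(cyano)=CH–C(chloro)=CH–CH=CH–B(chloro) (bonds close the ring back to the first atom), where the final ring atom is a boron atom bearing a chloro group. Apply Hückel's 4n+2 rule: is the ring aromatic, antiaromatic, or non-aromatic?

Antiaromatic

All ring atoms are sp² and supply a p orbital to the ring (every atom in a ring double bond is sp² and brings one electron to the p orbital; the boron has an empty p orbital); the conjugation is uninterrupted.
Tallying contributions gives 4 × 2 = 8 from the double-bond units + 0 from the B(chloro) atom = 8.
8 is a 4n count (n = 2), so the planar conjugated ring is antiaromatic.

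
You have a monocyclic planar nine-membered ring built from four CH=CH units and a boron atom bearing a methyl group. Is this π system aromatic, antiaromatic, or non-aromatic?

Antiaromatic

The p orbitals form a continuous loop: the double-bond atoms are sp², each contributing one p electron; the boron has an empty p orbital. The ring is fully conjugated.
Tallying contributions gives 4 × 2 = 8 from the double-bond units + 0 from the B(methyl) atom = 8.
A 4n π count (8, n = 2) in a planar conjugated ring means antiaromatic.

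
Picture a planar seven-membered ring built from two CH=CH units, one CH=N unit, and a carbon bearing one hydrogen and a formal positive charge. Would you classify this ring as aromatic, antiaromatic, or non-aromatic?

Aromatic

Check conjugation: every atom in a ring double bond is sp² and brings one electron to the p orbital; the doubly-bonded nitrogens are pyridine-type — their lone pairs lie in the ring plane, leaving one electron in the p orbital; the carbocation has an empty p orbital — every position has a p orbital, so the cyclic π system is continuous.
π-electron count: 3 × 2 = 6 from the double-bond units + 0 from the CH(+) atom = 6.
With 6 π electrons (n = 1), the Hückel 4n+2 condition holds.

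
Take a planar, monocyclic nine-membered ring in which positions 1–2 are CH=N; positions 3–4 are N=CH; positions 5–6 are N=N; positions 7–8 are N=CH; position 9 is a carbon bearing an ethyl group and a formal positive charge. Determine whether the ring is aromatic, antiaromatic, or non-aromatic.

Check conjugation: every atom in a ring double bond is sp² and brings one electron to the p orbital; each =N– nitrogen is pyridine-type (lone pair in the sp² plane, one electron in the p orbital); the carbocation has an empty p orbital — every position has a p orbital, so the cyclic π system is continuous.
Adding the contributions, 4 × 2 = 8 from the double-bond units + 0 from the C(ethyl)(+) atom = 8.
8 = 4(2); a planar, fully conjugated 4n system is antiaromatic.

Antiaromatic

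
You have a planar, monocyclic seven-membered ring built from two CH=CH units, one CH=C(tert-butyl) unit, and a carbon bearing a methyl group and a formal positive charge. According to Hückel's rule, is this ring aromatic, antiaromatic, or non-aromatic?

Aromatic

Every ring atom contributes a p orbital perpendicular to the ring (every atom in a ring double bond is sp² and brings one electron to the p orbital; the carbocation has an empty p orbital), so the π system is cyclic and fully conjugated.
Adding the contributions, 3 × 2 = 6 from the double-bond units + 0 from the C(methyl)(+) atom = 6.
With 6 π electrons (n = 1), the Hückel 4n+2 condition holds.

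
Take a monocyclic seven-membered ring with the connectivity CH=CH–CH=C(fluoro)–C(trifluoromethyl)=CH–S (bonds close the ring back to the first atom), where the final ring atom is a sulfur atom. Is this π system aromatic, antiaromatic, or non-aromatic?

Every ring atom contributes a p orbital perpendicular to the ring (each doubly-bonded ring atom is sp² with one p-orbital electron; the sulfur donates one lone pair from its p orbital), so the π system is cyclic and fully conjugated.
Adding the contributions, 3 × 2 = 6 from the double-bond units + 2 from the S atom = 8.
8 is a 4n count (n = 2), so the planar conjugated ring is antiaromatic.

Antiaromatic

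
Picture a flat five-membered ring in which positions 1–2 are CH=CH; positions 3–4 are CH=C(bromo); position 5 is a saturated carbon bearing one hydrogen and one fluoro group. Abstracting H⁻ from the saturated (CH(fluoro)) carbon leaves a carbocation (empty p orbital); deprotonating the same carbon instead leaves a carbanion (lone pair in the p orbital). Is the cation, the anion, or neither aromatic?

The anion

In both ions every ring atom is sp² and contributes a p orbital, so both rings are fully conjugated.
Cation: 2 × 2 + 0 = 4 π electrons → 4(1), antiaromatic.
Anion: 2 × 2 + 2 = 6 π electrons → 4(1)+2, aromatic.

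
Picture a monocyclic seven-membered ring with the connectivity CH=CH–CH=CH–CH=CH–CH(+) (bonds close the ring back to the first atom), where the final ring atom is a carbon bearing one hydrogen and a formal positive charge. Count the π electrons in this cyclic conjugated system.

Every ring atom contributes a p orbital perpendicular to the ring (each doubly-bonded ring atom is sp² with one p-orbital electron; the carbocation has an empty p orbital), so the π system is cyclic and fully conjugated.
π-electron count: 3 × 2 = 6 from the double-bond units + 0 from the CH(+) atom = 6.
(The species described is the tropylium cation.)

6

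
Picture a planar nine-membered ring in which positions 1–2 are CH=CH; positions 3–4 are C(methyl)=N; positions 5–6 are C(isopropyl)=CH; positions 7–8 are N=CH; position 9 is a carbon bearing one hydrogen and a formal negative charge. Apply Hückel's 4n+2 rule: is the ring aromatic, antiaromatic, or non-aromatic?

The p orbitals form a continuous loop: each doubly-bonded ring atom is sp² with one p-orbital electron; the doubly-bonded nitrogens are pyridine-type — their lone pairs lie in the ring plane, leaving one electron in the p orbital; the carbanion's lone pair occupies the p orbital. The ring is fully conjugated.
π-electron count: 4 × 2 = 8 from the double-bond units + 2 from the CH(-) atom = 10.
10 = 4(2) + 2, which satisfies Hückel's 4n+2 rule.

Aromatic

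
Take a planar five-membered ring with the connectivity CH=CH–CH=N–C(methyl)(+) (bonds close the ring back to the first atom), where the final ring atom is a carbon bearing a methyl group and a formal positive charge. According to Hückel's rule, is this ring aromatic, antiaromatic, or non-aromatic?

Antiaromatic

Every ring atom contributes a p orbital perpendicular to the ring (every atom in a ring double bond is sp² and brings one electron to the p orbital; each =N– nitrogen is pyridine-type (lone pair in the sp² plane, one electron in the p orbital); the carbocation has an empty p orbital), so the π system is cyclic and fully conjugated.
Tallying contributions gives 2 × 2 = 4 from the double-bond units + 0 from the C(methyl)(+) atom = 4.
A 4n π count (4, n = 1) in a planar conjugated ring means antiaromatic.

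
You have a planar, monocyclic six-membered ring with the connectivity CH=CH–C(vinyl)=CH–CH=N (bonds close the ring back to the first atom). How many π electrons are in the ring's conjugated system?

6

The p orbitals form a continuous loop: each doubly-bonded ring atom is sp² with one p-orbital electron; the doubly-bonded nitrogens are pyridine-type — their lone pairs lie in the ring plane, leaving one electron in the p orbital. The ring is fully conjugated.
π-electron count: 3 × 2 = 6 from the 3 double-bond units.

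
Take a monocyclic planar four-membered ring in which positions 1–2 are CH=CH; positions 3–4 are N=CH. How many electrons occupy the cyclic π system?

4

The p orbitals form a continuous loop: each doubly-bonded ring atom is sp² with one p-orbital electron; each =N– nitrogen is pyridine-type (lone pair in the sp² plane, one electron in the p orbital). The ring is fully conjugated.
Tallying contributions gives 2 × 2 = 4 from the 2 double-bond units.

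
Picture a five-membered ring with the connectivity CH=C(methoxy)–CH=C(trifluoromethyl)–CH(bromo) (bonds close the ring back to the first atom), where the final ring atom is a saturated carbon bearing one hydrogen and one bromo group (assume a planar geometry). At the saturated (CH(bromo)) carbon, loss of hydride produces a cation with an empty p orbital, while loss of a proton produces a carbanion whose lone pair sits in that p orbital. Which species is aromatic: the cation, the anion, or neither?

The anion

In either ion the ring is fully conjugated: every atom, including the new sp² carbon, supplies a p orbital.
Cation: 2 × 2 + 0 = 4 π electrons → 4(1), antiaromatic.
Anion: 2 × 2 + 2 = 6 π electrons → 4(1)+2, aromatic.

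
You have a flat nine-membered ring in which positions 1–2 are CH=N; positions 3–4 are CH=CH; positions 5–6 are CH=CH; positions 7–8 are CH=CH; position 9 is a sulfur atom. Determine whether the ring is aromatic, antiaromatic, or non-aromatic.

Aromatic

All ring atoms are sp² and supply a p orbital to the ring (the double-bond atoms are sp², each contributing one p electron; the doubly-bonded nitrogens are pyridine-type — their lone pairs lie in the ring plane, leaving one electron in the p orbital; the sulfur donates one lone pair from its p orbital); the conjugation is uninterrupted.
Tallying contributions gives 4 × 2 = 8 from the double-bond units + 2 from the S atom = 10.
Since 10 = 4·2 + 2, the ring meets the 4n+2 criterion.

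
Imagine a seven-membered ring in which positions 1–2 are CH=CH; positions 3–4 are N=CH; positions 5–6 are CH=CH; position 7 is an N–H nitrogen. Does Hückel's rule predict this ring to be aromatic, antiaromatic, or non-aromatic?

Check conjugation: every atom in a ring double bond is sp² and brings one electron to the p orbital; each =N– nitrogen is pyridine-type (lone pair in the sp² plane, one electron in the p orbital); the pyrrole-type nitrogen donates its lone pair from the p orbital — every position has a p orbital, so the cyclic π system is continuous.
Counting π electrons: 3 × 2 = 6 from the double-bond units + 2 from the NH atom = 8.
A 4n π count (8, n = 2) in a planar conjugated ring means antiaromatic.

Antiaromatic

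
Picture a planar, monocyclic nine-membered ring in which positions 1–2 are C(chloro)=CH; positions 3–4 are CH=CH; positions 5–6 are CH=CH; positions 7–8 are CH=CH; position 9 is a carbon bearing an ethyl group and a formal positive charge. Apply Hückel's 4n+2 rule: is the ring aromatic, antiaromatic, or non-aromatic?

Every ring atom contributes a p orbital perpendicular to the ring (each doubly-bonded ring atom is sp² with one p-orbital electron; the carbocation has an empty p orbital), so the π system is cyclic and fully conjugated.
Counting π electrons: 4 × 2 = 8 from the double-bond units + 0 from the C(ethyl)(+) atom = 8.
With 8 = 4·2 π electrons, Hückel's rule classifies the planar ring as antiaromatic.

Antiaromatic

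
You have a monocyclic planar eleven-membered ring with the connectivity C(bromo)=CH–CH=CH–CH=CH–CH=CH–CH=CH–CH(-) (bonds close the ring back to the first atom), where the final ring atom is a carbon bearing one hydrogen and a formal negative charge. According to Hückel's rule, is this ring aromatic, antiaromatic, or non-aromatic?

Antiaromatic

All ring atoms are sp² and supply a p orbital to the ring (every atom in a ring double bond is sp² and brings one electron to the p orbital; the carbanion's lone pair occupies the p orbital); the conjugation is uninterrupted.
π-electron count: 5 × 2 = 10 from the double-bond units + 2 from the CH(-) atom = 12.
With 12 = 4·3 π electrons, Hückel's rule classifies the planar ring as antiaromatic.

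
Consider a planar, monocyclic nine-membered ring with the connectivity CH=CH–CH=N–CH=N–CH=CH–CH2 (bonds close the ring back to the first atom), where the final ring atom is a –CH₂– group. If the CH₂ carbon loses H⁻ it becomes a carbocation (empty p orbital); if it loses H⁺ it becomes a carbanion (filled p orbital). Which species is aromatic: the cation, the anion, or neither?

In either ion the ring is fully conjugated: every atom, including the new sp² carbon, supplies a p orbital.
Cation: 4 × 2 + 0 = 8 π electrons → 4(2), antiaromatic.
Anion: 4 × 2 + 2 = 10 π electrons → 4(2)+2, aromatic.

The anion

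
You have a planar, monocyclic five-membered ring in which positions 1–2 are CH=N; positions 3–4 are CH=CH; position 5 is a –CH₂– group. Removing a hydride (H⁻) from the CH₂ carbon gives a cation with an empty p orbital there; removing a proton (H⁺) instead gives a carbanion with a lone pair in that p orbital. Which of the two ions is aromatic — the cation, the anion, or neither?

The anion

Once that carbon is sp², every ring atom has a p orbital and both ions are fully conjugated.
Cation: 2 × 2 + 0 = 4 π electrons → 4(1), antiaromatic.
Anion: 2 × 2 + 2 = 6 π electrons → 4(1)+2, aromatic.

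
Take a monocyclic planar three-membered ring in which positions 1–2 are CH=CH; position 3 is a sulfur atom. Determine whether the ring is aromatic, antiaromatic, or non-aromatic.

Antiaromatic

Check conjugation: the double-bond atoms are sp², each contributing one p electron; the sulfur donates one lone pair from its p orbital — every position has a p orbital, so the cyclic π system is continuous.
Tallying contributions gives 1 × 2 = 2 from the double-bond unit + 2 from the S atom = 4.
With 4 = 4·1 π electrons, Hückel's rule classifies the planar ring as antiaromatic.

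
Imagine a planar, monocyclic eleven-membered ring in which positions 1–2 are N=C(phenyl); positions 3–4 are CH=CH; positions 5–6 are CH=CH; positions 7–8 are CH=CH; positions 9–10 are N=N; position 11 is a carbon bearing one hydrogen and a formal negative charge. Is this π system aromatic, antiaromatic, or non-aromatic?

All ring atoms are sp² and supply a p orbital to the ring (the double-bond atoms are sp², each contributing one p electron; each =N– nitrogen is pyridine-type (lone pair in the sp² plane, one electron in the p orbital); the carbanion's lone pair occupies the p orbital); the conjugation is uninterrupted.
π-electron count: 5 × 2 = 10 from the double-bond units + 2 from the CH(-) atom = 12.
12 is a 4n count (n = 3), so the planar conjugated ring is antiaromatic.

Antiaromatic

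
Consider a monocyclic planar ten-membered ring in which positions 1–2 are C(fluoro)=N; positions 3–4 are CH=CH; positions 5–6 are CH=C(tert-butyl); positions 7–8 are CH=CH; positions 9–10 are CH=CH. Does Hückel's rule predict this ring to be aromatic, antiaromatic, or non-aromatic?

All ring atoms are sp² and supply a p orbital to the ring (the double-bond atoms are sp², each contributing one p electron; each =N– nitrogen is pyridine-type (lone pair in the sp² plane, one electron in the p orbital)); the conjugation is uninterrupted.
π-electron count: 5 × 2 = 10 from the 5 double-bond units.
Since 10 = 4·2 + 2, the ring meets the 4n+2 criterion.

Aromatic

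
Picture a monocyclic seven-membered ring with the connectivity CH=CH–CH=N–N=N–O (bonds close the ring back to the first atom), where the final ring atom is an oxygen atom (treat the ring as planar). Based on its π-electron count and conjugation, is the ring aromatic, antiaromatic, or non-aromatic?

Check conjugation: each doubly-bonded ring atom is sp² with one p-orbital electron; the doubly-bonded nitrogens are pyridine-type — their lone pairs lie in the ring plane, leaving one electron in the p orbital; the oxygen donates one lone pair from its p orbital — every position has a p orbital, so the cyclic π system is continuous.
Adding the contributions, 3 × 2 = 6 from the double-bond units + 2 from the O atom = 8.
A 4n π count (8, n = 2) in a planar conjugated ring means antiaromatic.

Antiaromatic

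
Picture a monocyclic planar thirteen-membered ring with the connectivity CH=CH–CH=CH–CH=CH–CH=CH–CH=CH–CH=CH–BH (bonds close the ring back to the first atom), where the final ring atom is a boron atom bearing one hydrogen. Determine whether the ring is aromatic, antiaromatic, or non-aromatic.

All ring atoms are sp² and supply a p orbital to the ring (every atom in a ring double bond is sp² and brings one electron to the p orbital; the boron has an empty p orbital); the conjugation is uninterrupted.
Adding the contributions, 6 × 2 = 12 from the double-bond units + 0 from the BH atom = 12.
A 4n π count (12, n = 3) in a planar conjugated ring means antiaromatic.

Antiaromatic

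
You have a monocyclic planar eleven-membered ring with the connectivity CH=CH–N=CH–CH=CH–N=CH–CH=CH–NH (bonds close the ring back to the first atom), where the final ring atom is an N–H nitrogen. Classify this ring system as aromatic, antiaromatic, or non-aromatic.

Antiaromatic

The p orbitals form a continuous loop: every atom in a ring double bond is sp² and brings one electron to the p orbital; each sp² =N– keeps its lone pair in-plane and puts one electron into the π system; the pyrrole-type nitrogen donates its lone pair from the p orbital. The ring is fully conjugated.
Tallying contributions gives 5 × 2 = 10 from the double-bond units + 2 from the NH atom = 12.
12 is a 4n count (n = 3), so the planar conjugated ring is antiaromatic.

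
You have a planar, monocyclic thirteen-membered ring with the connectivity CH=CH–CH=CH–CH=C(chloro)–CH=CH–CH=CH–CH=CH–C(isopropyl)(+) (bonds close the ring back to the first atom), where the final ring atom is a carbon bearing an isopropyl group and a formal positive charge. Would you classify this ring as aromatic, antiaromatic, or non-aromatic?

Antiaromatic

Check conjugation: every atom in a ring double bond is sp² and brings one electron to the p orbital; the carbocation has an empty p orbital — every position has a p orbital, so the cyclic π system is continuous.
Adding the contributions, 6 × 2 = 12 from the double-bond units + 0 from the C(isopropyl)(+) atom = 12.
With 12 = 4·3 π electrons, Hückel's rule classifies the planar ring as antiaromatic.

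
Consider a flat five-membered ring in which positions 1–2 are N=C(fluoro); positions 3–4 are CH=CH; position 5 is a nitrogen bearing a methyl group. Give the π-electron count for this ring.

6

Every ring atom contributes a p orbital perpendicular to the ring (every atom in a ring double bond is sp² and brings one electron to the p orbital; the doubly-bonded nitrogens are pyridine-type — their lone pairs lie in the ring plane, leaving one electron in the p orbital; the pyrrole-type nitrogen donates its lone pair from the p orbital), so the π system is cyclic and fully conjugated.
π-electron count: 2 × 2 = 4 from the double-bond units + 2 from the N(methyl) atom = 6.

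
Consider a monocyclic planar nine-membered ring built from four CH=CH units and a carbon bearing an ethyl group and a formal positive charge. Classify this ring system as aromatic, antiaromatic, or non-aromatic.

Antiaromatic

All ring atoms are sp² and supply a p orbital to the ring (each doubly-bonded ring atom is sp² with one p-orbital electron; the carbocation has an empty p orbital); the conjugation is uninterrupted.
Tallying contributions gives 4 × 2 = 8 from the double-bond units + 0 from the C(ethyl)(+) atom = 8.
8 is a 4n count (n = 2), so the planar conjugated ring is antiaromatic.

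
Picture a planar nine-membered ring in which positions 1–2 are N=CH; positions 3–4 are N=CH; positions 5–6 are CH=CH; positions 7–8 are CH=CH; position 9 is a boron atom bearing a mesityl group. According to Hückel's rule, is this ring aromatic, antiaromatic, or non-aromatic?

Antiaromatic

Check conjugation: every atom in a ring double bond is sp² and brings one electron to the p orbital; each sp² =N– keeps its lone pair in-plane and puts one electron into the π system; the boron has an empty p orbital — every position has a p orbital, so the cyclic π system is continuous.
π-electron count: 4 × 2 = 8 from the double-bond units + 0 from the B(mesityl) atom = 8.
A 4n π count (8, n = 2) in a planar conjugated ring means antiaromatic.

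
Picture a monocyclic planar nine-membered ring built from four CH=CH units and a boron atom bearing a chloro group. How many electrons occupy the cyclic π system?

All ring atoms are sp² and supply a p orbital to the ring (every atom in a ring double bond is sp² and brings one electron to the p orbital; the boron has an empty p orbital); the conjugation is uninterrupted.
Counting π electrons: 4 × 2 = 8 from the double-bond units + 0 from the B(chloro) atom = 8.

8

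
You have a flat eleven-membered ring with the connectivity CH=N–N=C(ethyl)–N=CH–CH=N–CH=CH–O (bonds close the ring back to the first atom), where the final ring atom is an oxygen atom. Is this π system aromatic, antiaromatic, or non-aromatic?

All ring atoms are sp² and supply a p orbital to the ring (each doubly-bonded ring atom is sp² with one p-orbital electron; each =N– nitrogen is pyridine-type (lone pair in the sp² plane, one electron in the p orbital); the oxygen donates one lone pair from its p orbital); the conjugation is uninterrupted.
Tallying contributions gives 5 × 2 = 10 from the double-bond units + 2 from the O atom = 12.
12 = 4(3); a planar, fully conjugated 4n system is antiaromatic.

Antiaromatic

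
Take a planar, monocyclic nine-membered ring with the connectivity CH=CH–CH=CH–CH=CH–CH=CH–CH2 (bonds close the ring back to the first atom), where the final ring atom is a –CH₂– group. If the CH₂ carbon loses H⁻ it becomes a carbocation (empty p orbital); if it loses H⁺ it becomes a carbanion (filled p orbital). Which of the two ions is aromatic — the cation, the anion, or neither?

Once that carbon is sp², every ring atom has a p orbital and both ions are fully conjugated.
Cation: 4 × 2 + 0 = 8 π electrons → 4(2), antiaromatic.
Anion: 4 × 2 + 2 = 10 π electrons → 4(2)+2, aromatic.

The anion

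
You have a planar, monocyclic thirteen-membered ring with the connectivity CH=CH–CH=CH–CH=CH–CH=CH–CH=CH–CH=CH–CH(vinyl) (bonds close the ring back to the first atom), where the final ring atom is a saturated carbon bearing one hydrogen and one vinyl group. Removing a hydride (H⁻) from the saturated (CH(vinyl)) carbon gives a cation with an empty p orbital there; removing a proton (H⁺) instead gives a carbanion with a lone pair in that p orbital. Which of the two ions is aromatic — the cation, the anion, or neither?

In either ion the ring is fully conjugated: every atom, including the new sp² carbon, supplies a p orbital.
Cation: 6 × 2 + 0 = 12 π electrons → 4(3), antiaromatic.
Anion: 6 × 2 + 2 = 14 π electrons → 4(3)+2, aromatic.

The anion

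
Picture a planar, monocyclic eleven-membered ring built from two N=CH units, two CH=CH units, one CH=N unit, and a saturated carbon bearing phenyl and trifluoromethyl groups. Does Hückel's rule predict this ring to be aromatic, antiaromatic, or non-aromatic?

The C(phenyl)(trifluoromethyl) carbon is saturated: that saturated carbon is sp³ and has no p orbital in the ring π system. Conjugation is not continuous around the ring.
A ring that is not fully conjugated cannot be aromatic or antiaromatic regardless of its π-electron count.

Non-aromatic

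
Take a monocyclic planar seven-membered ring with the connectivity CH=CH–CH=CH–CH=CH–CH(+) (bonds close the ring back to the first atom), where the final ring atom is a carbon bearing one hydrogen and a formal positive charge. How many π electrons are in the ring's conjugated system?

All ring atoms are sp² and supply a p orbital to the ring (each doubly-bonded ring atom is sp² with one p-orbital electron; the carbocation has an empty p orbital); the conjugation is uninterrupted.
π-electron count: 3 × 2 = 6 from the double-bond units + 0 from the CH(+) atom = 6.
(This ring is the tropylium cation.)

6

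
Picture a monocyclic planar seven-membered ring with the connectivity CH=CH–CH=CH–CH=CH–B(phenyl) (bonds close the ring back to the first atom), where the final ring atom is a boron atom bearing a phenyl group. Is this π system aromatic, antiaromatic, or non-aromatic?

Aromatic

The p orbitals form a continuous loop: each doubly-bonded ring atom is sp² with one p-orbital electron; the boron has an empty p orbital. The ring is fully conjugated.
Counting π electrons: 3 × 2 = 6 from the double-bond units + 0 from the B(phenyl) atom = 6.
Since 6 = 4·1 + 2, the ring meets the 4n+2 criterion.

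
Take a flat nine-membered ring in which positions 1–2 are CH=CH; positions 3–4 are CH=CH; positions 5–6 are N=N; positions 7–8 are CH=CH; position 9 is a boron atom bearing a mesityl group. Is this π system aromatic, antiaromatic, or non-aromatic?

Antiaromatic

All ring atoms are sp² and supply a p orbital to the ring (each doubly-bonded ring atom is sp² with one p-orbital electron; each sp² =N– keeps its lone pair in-plane and puts one electron into the π system; the boron has an empty p orbital); the conjugation is uninterrupted.
Adding the contributions, 4 × 2 = 8 from the double-bond units + 0 from the B(mesityl) atom = 8.
A 4n π count (8, n = 2) in a planar conjugated ring means antiaromatic.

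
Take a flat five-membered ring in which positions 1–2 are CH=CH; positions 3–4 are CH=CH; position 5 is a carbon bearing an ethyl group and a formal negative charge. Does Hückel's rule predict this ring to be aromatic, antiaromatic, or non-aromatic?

The p orbitals form a continuous loop: every atom in a ring double bond is sp² and brings one electron to the p orbital; the carbanion's lone pair occupies the p orbital. The ring is fully conjugated.
π-electron count: 2 × 2 = 4 from the double-bond units + 2 from the C(ethyl)(-) atom = 6.
6 = 4(1) + 2, which satisfies Hückel's 4n+2 rule.

Aromatic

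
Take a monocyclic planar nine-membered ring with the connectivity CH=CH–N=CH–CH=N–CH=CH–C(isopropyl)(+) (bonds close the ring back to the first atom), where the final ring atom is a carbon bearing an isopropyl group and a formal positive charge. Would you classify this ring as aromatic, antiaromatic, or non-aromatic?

All ring atoms are sp² and supply a p orbital to the ring (every atom in a ring double bond is sp² and brings one electron to the p orbital; each sp² =N– keeps its lone pair in-plane and puts one electron into the π system; the carbocation has an empty p orbital); the conjugation is uninterrupted.
Adding the contributions, 4 × 2 = 8 from the double-bond units + 0 from the C(isopropyl)(+) atom = 8.
8 = 4(2); a planar, fully conjugated 4n system is antiaromatic.

Antiaromatic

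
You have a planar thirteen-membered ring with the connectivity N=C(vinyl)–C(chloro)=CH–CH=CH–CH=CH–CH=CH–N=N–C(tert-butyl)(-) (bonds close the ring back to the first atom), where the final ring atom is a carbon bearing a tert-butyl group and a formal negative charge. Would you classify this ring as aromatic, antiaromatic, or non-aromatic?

All ring atoms are sp² and supply a p orbital to the ring (the double-bond atoms are sp², each contributing one p electron; the doubly-bonded nitrogens are pyridine-type — their lone pairs lie in the ring plane, leaving one electron in the p orbital; the carbanion's lone pair occupies the p orbital); the conjugation is uninterrupted.
π-electron count: 6 × 2 = 12 from the double-bond units + 2 from the C(tert-butyl)(-) atom = 14.
That gives a 4n+2 count (14, n = 3).

Aromatic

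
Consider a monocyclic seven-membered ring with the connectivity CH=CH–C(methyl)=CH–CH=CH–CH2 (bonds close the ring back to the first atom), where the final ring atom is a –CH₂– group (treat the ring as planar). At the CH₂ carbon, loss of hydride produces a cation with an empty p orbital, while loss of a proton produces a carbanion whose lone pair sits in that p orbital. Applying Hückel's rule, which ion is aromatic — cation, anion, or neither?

The cation

In both ions every ring atom is sp² and contributes a p orbital, so both rings are fully conjugated.
Cation: 3 × 2 + 0 = 6 π electrons → 4(1)+2, aromatic.
Anion: 3 × 2 + 2 = 8 π electrons → 4(2), antiaromatic.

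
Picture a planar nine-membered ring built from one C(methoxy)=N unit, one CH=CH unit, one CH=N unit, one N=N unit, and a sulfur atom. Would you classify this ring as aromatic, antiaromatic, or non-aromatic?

Every ring atom contributes a p orbital perpendicular to the ring (each doubly-bonded ring atom is sp² with one p-orbital electron; each sp² =N– keeps its lone pair in-plane and puts one electron into the π system; the sulfur donates one lone pair from its p orbital), so the π system is cyclic and fully conjugated.
π-electron count: 4 × 2 = 8 from the double-bond units + 2 from the S atom = 10.
With 10 π electrons (n = 2), the Hückel 4n+2 condition holds.

Aromatic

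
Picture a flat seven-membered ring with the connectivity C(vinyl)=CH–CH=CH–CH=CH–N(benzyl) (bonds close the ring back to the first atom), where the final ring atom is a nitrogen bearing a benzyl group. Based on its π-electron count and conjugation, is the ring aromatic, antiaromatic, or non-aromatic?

Antiaromatic

Every ring atom contributes a p orbital perpendicular to the ring (every atom in a ring double bond is sp² and brings one electron to the p orbital; the pyrrole-type nitrogen donates its lone pair from the p orbital), so the π system is cyclic and fully conjugated.
Tallying contributions gives 3 × 2 = 6 from the double-bond units + 2 from the N(benzyl) atom = 8.
8 is a 4n count (n = 2), so the planar conjugated ring is antiaromatic.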